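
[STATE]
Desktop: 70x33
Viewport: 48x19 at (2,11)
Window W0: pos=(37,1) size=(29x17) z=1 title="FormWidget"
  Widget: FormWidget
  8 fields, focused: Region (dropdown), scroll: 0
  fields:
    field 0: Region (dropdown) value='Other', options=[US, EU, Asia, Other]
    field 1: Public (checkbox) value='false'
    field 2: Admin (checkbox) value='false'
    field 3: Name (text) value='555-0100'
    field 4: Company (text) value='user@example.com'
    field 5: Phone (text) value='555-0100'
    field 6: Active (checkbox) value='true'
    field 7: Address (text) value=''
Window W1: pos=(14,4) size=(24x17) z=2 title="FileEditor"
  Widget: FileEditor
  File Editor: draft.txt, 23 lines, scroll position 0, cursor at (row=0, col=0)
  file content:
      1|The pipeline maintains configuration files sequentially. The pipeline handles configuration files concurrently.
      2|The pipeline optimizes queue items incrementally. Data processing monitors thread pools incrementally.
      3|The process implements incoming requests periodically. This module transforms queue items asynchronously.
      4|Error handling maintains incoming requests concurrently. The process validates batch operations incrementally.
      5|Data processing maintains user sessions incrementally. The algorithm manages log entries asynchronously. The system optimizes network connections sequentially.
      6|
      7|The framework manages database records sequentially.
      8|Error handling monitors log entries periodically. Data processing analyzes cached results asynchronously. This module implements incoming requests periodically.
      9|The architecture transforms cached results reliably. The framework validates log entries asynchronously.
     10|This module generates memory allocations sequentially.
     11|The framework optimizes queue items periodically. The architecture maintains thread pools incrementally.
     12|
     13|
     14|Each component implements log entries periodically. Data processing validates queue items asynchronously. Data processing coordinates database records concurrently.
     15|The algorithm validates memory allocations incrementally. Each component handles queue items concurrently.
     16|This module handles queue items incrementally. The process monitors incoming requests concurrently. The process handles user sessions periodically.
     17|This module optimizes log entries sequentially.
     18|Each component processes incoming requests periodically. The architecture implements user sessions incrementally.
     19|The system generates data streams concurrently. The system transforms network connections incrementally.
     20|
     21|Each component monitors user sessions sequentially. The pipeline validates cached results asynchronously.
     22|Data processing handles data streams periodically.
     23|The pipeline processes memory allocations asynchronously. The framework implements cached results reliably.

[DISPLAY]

            ┃Data processing maint░┃  Address:  
            ┃                     ░┃            
            ┃The framework manages░┃            
            ┃Error handling monito░┃            
            ┃The architecture tran░┃            
            ┃This module generates░┃            
            ┃The framework optimiz░┃━━━━━━━━━━━━
            ┃                     ░┃            
            ┃                     ▼┃            
            ┗━━━━━━━━━━━━━━━━━━━━━━┛            
                                                
                                                
                                                
                                                
                                                
                                                
                                                
                                                
                                                


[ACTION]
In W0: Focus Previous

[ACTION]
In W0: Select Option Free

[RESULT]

            ┃Data processing maint░┃> Address:  
            ┃                     ░┃            
            ┃The framework manages░┃            
            ┃Error handling monito░┃            
            ┃The architecture tran░┃            
            ┃This module generates░┃            
            ┃The framework optimiz░┃━━━━━━━━━━━━
            ┃                     ░┃            
            ┃                     ▼┃            
            ┗━━━━━━━━━━━━━━━━━━━━━━┛            
                                                
                                                
                                                
                                                
                                                
                                                
                                                
                                                
                                                


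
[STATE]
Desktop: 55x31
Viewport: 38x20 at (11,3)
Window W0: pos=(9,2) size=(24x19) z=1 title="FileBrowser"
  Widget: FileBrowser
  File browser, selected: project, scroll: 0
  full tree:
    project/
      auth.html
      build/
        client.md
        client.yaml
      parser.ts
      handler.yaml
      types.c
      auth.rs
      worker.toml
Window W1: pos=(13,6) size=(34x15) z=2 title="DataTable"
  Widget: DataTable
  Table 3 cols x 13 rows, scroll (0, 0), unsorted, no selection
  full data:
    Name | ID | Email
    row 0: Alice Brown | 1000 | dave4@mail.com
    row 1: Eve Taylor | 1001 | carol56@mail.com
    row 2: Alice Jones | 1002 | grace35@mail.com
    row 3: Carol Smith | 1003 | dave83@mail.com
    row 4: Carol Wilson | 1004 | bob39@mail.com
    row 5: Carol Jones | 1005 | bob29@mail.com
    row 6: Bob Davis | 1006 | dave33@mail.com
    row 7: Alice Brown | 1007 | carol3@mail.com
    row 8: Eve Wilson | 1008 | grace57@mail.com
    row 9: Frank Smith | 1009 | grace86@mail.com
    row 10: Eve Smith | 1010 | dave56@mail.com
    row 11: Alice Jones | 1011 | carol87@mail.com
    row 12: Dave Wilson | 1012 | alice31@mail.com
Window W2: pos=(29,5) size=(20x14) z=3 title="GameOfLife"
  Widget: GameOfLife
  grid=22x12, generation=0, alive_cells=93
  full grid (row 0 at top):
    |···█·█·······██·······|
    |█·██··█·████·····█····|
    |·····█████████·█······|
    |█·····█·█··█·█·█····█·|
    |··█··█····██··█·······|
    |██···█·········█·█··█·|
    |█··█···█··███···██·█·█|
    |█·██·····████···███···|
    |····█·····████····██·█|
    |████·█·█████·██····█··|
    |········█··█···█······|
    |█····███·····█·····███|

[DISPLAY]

FileBrowser          ┃                
─────────────────────┨                
 [-] project/     ┏━━━━━━━━━━━━━━━━━━┓
  ┏━━━━━━━━━━━━━━━┃ GameOfLife       ┃
  ┃ DataTable     ┠──────────────────┨
  ┠───────────────┃Gen: 0            ┃
  ┃Name        │ID┃██··█·████·····█··┃
  ┃────────────┼──┃···█████████·█····┃
  ┃Alice Brown │10┃····█·█··█·█·█····┃
  ┃Eve Taylor  │10┃█··█····██··█·····┃
  ┃Alice Jones │10┃···█·········█·█··┃
  ┃Carol Smith │10┃·█···█··███···██·█┃
  ┃Carol Wilson│10┃██·····████···███·┃
  ┃Carol Jones │10┃··█·····████····██┃
  ┃Bob Davis   │10┃██·█·█████·██····█┃
  ┃Alice Brown │10┗━━━━━━━━━━━━━━━━━━┛
  ┃Eve Wilson  │1008│grace57@mail.c┃  
━━┗━━━━━━━━━━━━━━━━━━━━━━━━━━━━━━━━┛  
                                      
                                      


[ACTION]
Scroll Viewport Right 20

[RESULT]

owser          ┃                      
───────────────┨                      
roject/     ┏━━━━━━━━━━━━━━━━━━┓      
━━━━━━━━━━━━┃ GameOfLife       ┃      
taTable     ┠──────────────────┨      
────────────┃Gen: 0            ┃      
e        │ID┃██··█·████·····█··┃      
─────────┼──┃···█████████·█····┃      
ce Brown │10┃····█·█··█·█·█····┃      
 Taylor  │10┃█··█····██··█·····┃      
ce Jones │10┃···█·········█·█··┃      
ol Smith │10┃·█···█··███···██·█┃      
ol Wilson│10┃██·····████···███·┃      
ol Jones │10┃··█·····████····██┃      
 Davis   │10┃██·█·█████·██····█┃      
ce Brown │10┗━━━━━━━━━━━━━━━━━━┛      
 Wilson  │1008│grace57@mail.c┃        
━━━━━━━━━━━━━━━━━━━━━━━━━━━━━┛        
                                      
                                      


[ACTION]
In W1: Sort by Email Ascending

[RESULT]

owser          ┃                      
───────────────┨                      
roject/     ┏━━━━━━━━━━━━━━━━━━┓      
━━━━━━━━━━━━┃ GameOfLife       ┃      
taTable     ┠──────────────────┨      
────────────┃Gen: 0            ┃      
e        │ID┃██··█·████·····█··┃      
─────────┼──┃···█████████·█····┃      
e Wilson │10┃····█·█··█·█·█····┃      
ol Jones │10┃█··█····██··█·····┃      
ol Wilson│10┃···█·········█·█··┃      
ce Brown │10┃·█···█··███···██·█┃      
 Taylor  │10┃██·····████···███·┃      
ce Jones │10┃··█·····████····██┃      
 Davis   │10┃██·█·█████·██····█┃      
ce Brown │10┗━━━━━━━━━━━━━━━━━━┛      
 Smith   │1010│dave56@mail.co┃        
━━━━━━━━━━━━━━━━━━━━━━━━━━━━━┛        
                                      
                                      


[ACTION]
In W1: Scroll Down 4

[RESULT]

owser          ┃                      
───────────────┨                      
roject/     ┏━━━━━━━━━━━━━━━━━━┓      
━━━━━━━━━━━━┃ GameOfLife       ┃      
taTable     ┠──────────────────┨      
────────────┃Gen: 0            ┃      
e        │ID┃██··█·████·····█··┃      
─────────┼──┃···█████████·█····┃      
 Taylor  │10┃····█·█··█·█·█····┃      
ce Jones │10┃█··█····██··█·····┃      
 Davis   │10┃···█·········█·█··┃      
ce Brown │10┃·█···█··███···██·█┃      
 Smith   │10┃██·····████···███·┃      
ol Smith │10┃··█·····████····██┃      
ce Jones │10┃██·█·█████·██····█┃      
 Wilson  │10┗━━━━━━━━━━━━━━━━━━┛      
nk Smith │1009│grace86@mail.c┃        
━━━━━━━━━━━━━━━━━━━━━━━━━━━━━┛        
                                      
                                      


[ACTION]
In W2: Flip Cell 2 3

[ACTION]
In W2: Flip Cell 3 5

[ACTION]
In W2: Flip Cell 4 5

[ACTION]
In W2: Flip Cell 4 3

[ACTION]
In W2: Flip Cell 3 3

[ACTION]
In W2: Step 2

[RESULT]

owser          ┃                      
───────────────┨                      
roject/     ┏━━━━━━━━━━━━━━━━━━┓      
━━━━━━━━━━━━┃ GameOfLife       ┃      
taTable     ┠──────────────────┨      
────────────┃Gen: 2            ┃      
e        │ID┃··················┃      
─────────┼──┃·█··········█·····┃      
 Taylor  │10┃·█·██····█·█······┃      
ce Jones │10┃···██····██····█··┃      
 Davis   │10┃········█·█····██·┃      
ce Brown │10┃···█·········█·███┃      
 Smith   │10┃█··█·········█····┃      
ol Smith │10┃···█··█····███··█·┃      
ce Jones │10┃█·········███···█·┃      
 Wilson  │10┗━━━━━━━━━━━━━━━━━━┛      
nk Smith │1009│grace86@mail.c┃        
━━━━━━━━━━━━━━━━━━━━━━━━━━━━━┛        
                                      
                                      


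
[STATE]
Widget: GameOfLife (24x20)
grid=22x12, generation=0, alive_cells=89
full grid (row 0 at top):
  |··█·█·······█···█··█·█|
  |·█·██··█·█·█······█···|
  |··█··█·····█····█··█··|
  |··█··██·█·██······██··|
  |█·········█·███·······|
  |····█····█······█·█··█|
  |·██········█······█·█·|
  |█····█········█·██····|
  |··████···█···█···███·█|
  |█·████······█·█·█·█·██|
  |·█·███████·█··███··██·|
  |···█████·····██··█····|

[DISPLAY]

Gen: 0                  
··█·█·······█···█··█·█  
·█·██··█·█·█······█···  
··█··█·····█····█··█··  
··█··██·█·██······██··  
█·········█·███·······  
····█····█······█·█··█  
·██········█······█·█·  
█····█········█·██····  
··████···█···█···███·█  
█·████······█·█·█·█·██  
·█·███████·█··███··██·  
···█████·····██··█····  
                        
                        
                        
                        
                        
                        
                        


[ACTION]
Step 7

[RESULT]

Gen: 7                  
█··█····██············  
█·········█···········  
█··█···███···██·······  
······█·██···█········  
······█·█····██·██·███  
······██·····██··█·█··  
······██···███········  
·······█···██·█···██··  
······█·█·····█·····█·  
········██···█·█·█··█·  
·········█········█·█·  
···········█···█···█··  
                        
                        
                        
                        
                        
                        
                        


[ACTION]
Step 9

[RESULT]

Gen: 16                 
············█·········  
·····██·····█·········  
·····██····█······██··  
················███·█·  
···············█··█·█·  
············█····█·█··  
·············█·██·····  
······██·····█·██·····  
·····█·········██·····  
······█·········██····  
······██··············  
······················  
                        
                        
                        
                        
                        
                        
                        


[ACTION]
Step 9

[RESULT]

Gen: 25                 
······················  
·····██··········█····  
·····██········██·██··  
················█·██··  
·················██···  
·················██···  
·····███··············  
···············█······  
···············█·█····  
··············██·█····  
···············██·····  
······················  
                        
                        
                        
                        
                        
                        
                        


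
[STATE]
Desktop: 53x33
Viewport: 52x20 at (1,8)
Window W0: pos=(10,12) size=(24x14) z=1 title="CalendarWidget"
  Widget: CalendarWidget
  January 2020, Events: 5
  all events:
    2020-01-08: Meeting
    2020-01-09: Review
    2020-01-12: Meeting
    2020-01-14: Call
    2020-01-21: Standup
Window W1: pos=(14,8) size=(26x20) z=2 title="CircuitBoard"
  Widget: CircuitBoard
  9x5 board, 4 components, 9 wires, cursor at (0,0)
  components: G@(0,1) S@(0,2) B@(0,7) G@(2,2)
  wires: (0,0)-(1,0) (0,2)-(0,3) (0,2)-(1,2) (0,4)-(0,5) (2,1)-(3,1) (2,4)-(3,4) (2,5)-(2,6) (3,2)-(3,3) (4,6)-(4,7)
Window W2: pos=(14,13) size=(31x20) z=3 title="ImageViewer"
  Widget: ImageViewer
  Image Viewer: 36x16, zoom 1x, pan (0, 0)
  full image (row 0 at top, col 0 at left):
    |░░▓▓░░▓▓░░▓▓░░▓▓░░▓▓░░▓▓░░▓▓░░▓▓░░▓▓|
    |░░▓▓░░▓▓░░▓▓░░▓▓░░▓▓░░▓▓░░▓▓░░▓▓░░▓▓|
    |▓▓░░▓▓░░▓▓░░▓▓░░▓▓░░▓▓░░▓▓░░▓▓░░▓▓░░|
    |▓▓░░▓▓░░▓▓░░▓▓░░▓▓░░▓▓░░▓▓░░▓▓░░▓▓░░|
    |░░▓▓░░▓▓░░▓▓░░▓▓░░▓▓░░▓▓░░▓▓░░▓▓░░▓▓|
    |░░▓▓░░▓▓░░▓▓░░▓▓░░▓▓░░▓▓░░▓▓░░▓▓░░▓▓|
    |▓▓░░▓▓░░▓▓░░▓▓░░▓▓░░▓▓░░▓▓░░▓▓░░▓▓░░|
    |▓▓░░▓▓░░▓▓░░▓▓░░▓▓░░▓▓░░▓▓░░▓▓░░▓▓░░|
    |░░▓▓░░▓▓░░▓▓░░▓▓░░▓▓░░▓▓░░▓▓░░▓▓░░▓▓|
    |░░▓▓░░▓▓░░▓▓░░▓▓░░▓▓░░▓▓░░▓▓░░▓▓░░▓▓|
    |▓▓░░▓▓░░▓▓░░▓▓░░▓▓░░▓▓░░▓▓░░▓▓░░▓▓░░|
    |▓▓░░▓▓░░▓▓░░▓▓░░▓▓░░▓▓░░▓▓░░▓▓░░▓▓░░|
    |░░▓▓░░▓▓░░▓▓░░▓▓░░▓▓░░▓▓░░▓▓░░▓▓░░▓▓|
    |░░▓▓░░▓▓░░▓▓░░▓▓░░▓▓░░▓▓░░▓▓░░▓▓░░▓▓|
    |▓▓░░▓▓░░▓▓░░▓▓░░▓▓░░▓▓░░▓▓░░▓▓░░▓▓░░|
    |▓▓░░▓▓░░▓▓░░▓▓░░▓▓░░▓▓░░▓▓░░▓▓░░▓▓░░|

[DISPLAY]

             ┏━━━━━━━━━━━━━━━━━━━━━━━━┓             
             ┃ CircuitBoard           ┃             
             ┠────────────────────────┨             
             ┃   0 1 2 3 4 5 6 7 8    ┃             
         ┏━━━┃0  [.]  G   S ─ ·   · ─ ┃             
         ┃ Ca┏━━━━━━━━━━━━━━━━━━━━━━━━━━━━━┓        
         ┠───┃ ImageViewer                 ┃        
         ┃   ┠─────────────────────────────┨        
         ┃Mo ┃░░▓▓░░▓▓░░▓▓░░▓▓░░▓▓░░▓▓░░▓▓░┃        
         ┃   ┃░░▓▓░░▓▓░░▓▓░░▓▓░░▓▓░░▓▓░░▓▓░┃        
         ┃ 6 ┃▓▓░░▓▓░░▓▓░░▓▓░░▓▓░░▓▓░░▓▓░░▓┃        
         ┃13 ┃▓▓░░▓▓░░▓▓░░▓▓░░▓▓░░▓▓░░▓▓░░▓┃        
         ┃20 ┃░░▓▓░░▓▓░░▓▓░░▓▓░░▓▓░░▓▓░░▓▓░┃        
         ┃27 ┃░░▓▓░░▓▓░░▓▓░░▓▓░░▓▓░░▓▓░░▓▓░┃        
         ┃   ┃▓▓░░▓▓░░▓▓░░▓▓░░▓▓░░▓▓░░▓▓░░▓┃        
         ┃   ┃▓▓░░▓▓░░▓▓░░▓▓░░▓▓░░▓▓░░▓▓░░▓┃        
         ┃   ┃░░▓▓░░▓▓░░▓▓░░▓▓░░▓▓░░▓▓░░▓▓░┃        
         ┗━━━┃░░▓▓░░▓▓░░▓▓░░▓▓░░▓▓░░▓▓░░▓▓░┃        
             ┃▓▓░░▓▓░░▓▓░░▓▓░░▓▓░░▓▓░░▓▓░░▓┃        
             ┃▓▓░░▓▓░░▓▓░░▓▓░░▓▓░░▓▓░░▓▓░░▓┃        


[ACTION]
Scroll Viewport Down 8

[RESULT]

         ┃ Ca┏━━━━━━━━━━━━━━━━━━━━━━━━━━━━━┓        
         ┠───┃ ImageViewer                 ┃        
         ┃   ┠─────────────────────────────┨        
         ┃Mo ┃░░▓▓░░▓▓░░▓▓░░▓▓░░▓▓░░▓▓░░▓▓░┃        
         ┃   ┃░░▓▓░░▓▓░░▓▓░░▓▓░░▓▓░░▓▓░░▓▓░┃        
         ┃ 6 ┃▓▓░░▓▓░░▓▓░░▓▓░░▓▓░░▓▓░░▓▓░░▓┃        
         ┃13 ┃▓▓░░▓▓░░▓▓░░▓▓░░▓▓░░▓▓░░▓▓░░▓┃        
         ┃20 ┃░░▓▓░░▓▓░░▓▓░░▓▓░░▓▓░░▓▓░░▓▓░┃        
         ┃27 ┃░░▓▓░░▓▓░░▓▓░░▓▓░░▓▓░░▓▓░░▓▓░┃        
         ┃   ┃▓▓░░▓▓░░▓▓░░▓▓░░▓▓░░▓▓░░▓▓░░▓┃        
         ┃   ┃▓▓░░▓▓░░▓▓░░▓▓░░▓▓░░▓▓░░▓▓░░▓┃        
         ┃   ┃░░▓▓░░▓▓░░▓▓░░▓▓░░▓▓░░▓▓░░▓▓░┃        
         ┗━━━┃░░▓▓░░▓▓░░▓▓░░▓▓░░▓▓░░▓▓░░▓▓░┃        
             ┃▓▓░░▓▓░░▓▓░░▓▓░░▓▓░░▓▓░░▓▓░░▓┃        
             ┃▓▓░░▓▓░░▓▓░░▓▓░░▓▓░░▓▓░░▓▓░░▓┃        
             ┃░░▓▓░░▓▓░░▓▓░░▓▓░░▓▓░░▓▓░░▓▓░┃        
             ┃░░▓▓░░▓▓░░▓▓░░▓▓░░▓▓░░▓▓░░▓▓░┃        
             ┃▓▓░░▓▓░░▓▓░░▓▓░░▓▓░░▓▓░░▓▓░░▓┃        
             ┃▓▓░░▓▓░░▓▓░░▓▓░░▓▓░░▓▓░░▓▓░░▓┃        
             ┗━━━━━━━━━━━━━━━━━━━━━━━━━━━━━┛        


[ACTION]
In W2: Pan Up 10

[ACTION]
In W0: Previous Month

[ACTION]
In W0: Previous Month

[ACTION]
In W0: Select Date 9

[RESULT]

         ┃ Ca┏━━━━━━━━━━━━━━━━━━━━━━━━━━━━━┓        
         ┠───┃ ImageViewer                 ┃        
         ┃   ┠─────────────────────────────┨        
         ┃Mo ┃░░▓▓░░▓▓░░▓▓░░▓▓░░▓▓░░▓▓░░▓▓░┃        
         ┃   ┃░░▓▓░░▓▓░░▓▓░░▓▓░░▓▓░░▓▓░░▓▓░┃        
         ┃ 4 ┃▓▓░░▓▓░░▓▓░░▓▓░░▓▓░░▓▓░░▓▓░░▓┃        
         ┃11 ┃▓▓░░▓▓░░▓▓░░▓▓░░▓▓░░▓▓░░▓▓░░▓┃        
         ┃18 ┃░░▓▓░░▓▓░░▓▓░░▓▓░░▓▓░░▓▓░░▓▓░┃        
         ┃25 ┃░░▓▓░░▓▓░░▓▓░░▓▓░░▓▓░░▓▓░░▓▓░┃        
         ┃   ┃▓▓░░▓▓░░▓▓░░▓▓░░▓▓░░▓▓░░▓▓░░▓┃        
         ┃   ┃▓▓░░▓▓░░▓▓░░▓▓░░▓▓░░▓▓░░▓▓░░▓┃        
         ┃   ┃░░▓▓░░▓▓░░▓▓░░▓▓░░▓▓░░▓▓░░▓▓░┃        
         ┗━━━┃░░▓▓░░▓▓░░▓▓░░▓▓░░▓▓░░▓▓░░▓▓░┃        
             ┃▓▓░░▓▓░░▓▓░░▓▓░░▓▓░░▓▓░░▓▓░░▓┃        
             ┃▓▓░░▓▓░░▓▓░░▓▓░░▓▓░░▓▓░░▓▓░░▓┃        
             ┃░░▓▓░░▓▓░░▓▓░░▓▓░░▓▓░░▓▓░░▓▓░┃        
             ┃░░▓▓░░▓▓░░▓▓░░▓▓░░▓▓░░▓▓░░▓▓░┃        
             ┃▓▓░░▓▓░░▓▓░░▓▓░░▓▓░░▓▓░░▓▓░░▓┃        
             ┃▓▓░░▓▓░░▓▓░░▓▓░░▓▓░░▓▓░░▓▓░░▓┃        
             ┗━━━━━━━━━━━━━━━━━━━━━━━━━━━━━┛        


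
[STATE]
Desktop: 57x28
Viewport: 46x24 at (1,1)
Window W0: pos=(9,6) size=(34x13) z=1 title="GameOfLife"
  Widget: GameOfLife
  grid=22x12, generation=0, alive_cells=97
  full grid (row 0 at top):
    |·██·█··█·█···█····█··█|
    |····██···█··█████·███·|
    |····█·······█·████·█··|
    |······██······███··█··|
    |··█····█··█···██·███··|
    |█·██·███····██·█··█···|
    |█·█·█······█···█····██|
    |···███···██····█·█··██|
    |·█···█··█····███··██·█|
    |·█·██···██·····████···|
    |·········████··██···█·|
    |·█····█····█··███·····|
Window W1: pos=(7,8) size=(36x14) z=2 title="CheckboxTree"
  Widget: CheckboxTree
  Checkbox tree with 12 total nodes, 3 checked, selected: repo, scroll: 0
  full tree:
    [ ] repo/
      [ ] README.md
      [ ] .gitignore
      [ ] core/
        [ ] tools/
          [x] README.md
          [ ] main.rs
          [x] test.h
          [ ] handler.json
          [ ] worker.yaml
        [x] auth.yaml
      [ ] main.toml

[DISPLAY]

                                              
                                              
                                              
                                              
                                              
        ┏━━━━━━━━━━━━━━━━━━━━━━━━━━━━━━━━┓    
        ┃ GameOfLife                     ┃    
      ┏━━━━━━━━━━━━━━━━━━━━━━━━━━━━━━━━━━┓    
      ┃ CheckboxTree                     ┃    
      ┠──────────────────────────────────┨    
      ┃>[-] repo/                        ┃    
      ┃   [ ] README.md                  ┃    
      ┃   [ ] .gitignore                 ┃    
      ┃   [-] core/                      ┃    
      ┃     [-] tools/                   ┃    
      ┃       [x] README.md              ┃    
      ┃       [ ] main.rs                ┃    
      ┃       [x] test.h                 ┃    
      ┃       [ ] handler.json           ┃    
      ┃       [ ] worker.yaml            ┃    
      ┗━━━━━━━━━━━━━━━━━━━━━━━━━━━━━━━━━━┛    
                                              
                                              
                                              


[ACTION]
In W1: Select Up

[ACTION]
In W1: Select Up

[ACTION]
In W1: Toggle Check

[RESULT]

                                              
                                              
                                              
                                              
                                              
        ┏━━━━━━━━━━━━━━━━━━━━━━━━━━━━━━━━┓    
        ┃ GameOfLife                     ┃    
      ┏━━━━━━━━━━━━━━━━━━━━━━━━━━━━━━━━━━┓    
      ┃ CheckboxTree                     ┃    
      ┠──────────────────────────────────┨    
      ┃>[x] repo/                        ┃    
      ┃   [x] README.md                  ┃    
      ┃   [x] .gitignore                 ┃    
      ┃   [x] core/                      ┃    
      ┃     [x] tools/                   ┃    
      ┃       [x] README.md              ┃    
      ┃       [x] main.rs                ┃    
      ┃       [x] test.h                 ┃    
      ┃       [x] handler.json           ┃    
      ┃       [x] worker.yaml            ┃    
      ┗━━━━━━━━━━━━━━━━━━━━━━━━━━━━━━━━━━┛    
                                              
                                              
                                              


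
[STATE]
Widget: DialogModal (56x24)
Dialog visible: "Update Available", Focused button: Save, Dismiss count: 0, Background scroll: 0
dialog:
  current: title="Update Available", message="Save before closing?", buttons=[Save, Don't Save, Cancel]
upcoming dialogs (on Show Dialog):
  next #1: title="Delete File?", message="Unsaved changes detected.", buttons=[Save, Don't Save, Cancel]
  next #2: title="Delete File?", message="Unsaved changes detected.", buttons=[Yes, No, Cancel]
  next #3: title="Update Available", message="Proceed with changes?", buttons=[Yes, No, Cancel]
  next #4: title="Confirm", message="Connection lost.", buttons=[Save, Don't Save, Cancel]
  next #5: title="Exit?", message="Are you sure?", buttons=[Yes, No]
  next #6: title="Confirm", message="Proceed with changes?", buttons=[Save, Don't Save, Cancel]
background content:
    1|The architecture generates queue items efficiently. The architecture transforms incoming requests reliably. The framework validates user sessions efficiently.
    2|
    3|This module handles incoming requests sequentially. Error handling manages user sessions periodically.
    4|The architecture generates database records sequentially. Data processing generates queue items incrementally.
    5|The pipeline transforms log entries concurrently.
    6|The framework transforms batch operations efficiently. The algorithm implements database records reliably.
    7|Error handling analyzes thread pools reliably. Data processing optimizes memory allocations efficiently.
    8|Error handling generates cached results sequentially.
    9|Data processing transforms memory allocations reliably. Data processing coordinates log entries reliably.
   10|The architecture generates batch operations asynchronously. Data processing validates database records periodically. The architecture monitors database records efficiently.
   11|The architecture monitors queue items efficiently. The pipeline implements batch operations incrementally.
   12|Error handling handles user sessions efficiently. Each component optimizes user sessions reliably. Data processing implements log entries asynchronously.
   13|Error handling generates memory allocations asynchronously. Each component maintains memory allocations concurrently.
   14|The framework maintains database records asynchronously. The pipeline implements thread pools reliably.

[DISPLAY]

The architecture generates queue items efficiently. The 
                                                        
This module handles incoming requests sequentially. Erro
The architecture generates database records sequentially
The pipeline transforms log entries concurrently.       
The framework transforms batch operations efficiently. T
Error handling analyzes thread pools reliably. Data proc
Error handling generates cached results sequentially.   
Data processing transforms memory allocations reliably. 
The architec┌──────────────────────────────┐asynchronous
The architec│       Update Available       │ently. The p
Error handli│     Save before closing?     │ntly. Each c
Error handli│ [Save]  Don't Save   Cancel  │asynchronous
The framewor└──────────────────────────────┘nchronously.
                                                        
                                                        
                                                        
                                                        
                                                        
                                                        
                                                        
                                                        
                                                        
                                                        


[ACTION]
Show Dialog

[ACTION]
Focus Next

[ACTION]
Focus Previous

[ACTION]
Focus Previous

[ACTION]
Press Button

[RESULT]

The architecture generates queue items efficiently. The 
                                                        
This module handles incoming requests sequentially. Erro
The architecture generates database records sequentially
The pipeline transforms log entries concurrently.       
The framework transforms batch operations efficiently. T
Error handling analyzes thread pools reliably. Data proc
Error handling generates cached results sequentially.   
Data processing transforms memory allocations reliably. 
The architecture generates batch operations asynchronous
The architecture monitors queue items efficiently. The p
Error handling handles user sessions efficiently. Each c
Error handling generates memory allocations asynchronous
The framework maintains database records asynchronously.
                                                        
                                                        
                                                        
                                                        
                                                        
                                                        
                                                        
                                                        
                                                        
                                                        


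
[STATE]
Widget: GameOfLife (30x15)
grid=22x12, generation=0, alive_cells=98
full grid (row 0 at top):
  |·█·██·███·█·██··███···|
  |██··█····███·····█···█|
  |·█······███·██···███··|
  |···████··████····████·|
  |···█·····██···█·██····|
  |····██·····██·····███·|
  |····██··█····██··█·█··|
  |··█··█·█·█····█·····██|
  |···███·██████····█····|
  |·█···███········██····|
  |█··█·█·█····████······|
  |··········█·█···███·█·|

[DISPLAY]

Gen: 0                        
·█·██·███·█·██··███···        
██··█····███·····█···█        
·█······███·██···███··        
···████··████····████·        
···█·····██···█·██····        
····██·····██·····███·        
····██··█····██··█·█··        
··█··█·█·█····█·····██        
···███·██████····█····        
·█···███········██····        
█··█·█·█····████······        
··········█·█···███·█·        
                              
                              


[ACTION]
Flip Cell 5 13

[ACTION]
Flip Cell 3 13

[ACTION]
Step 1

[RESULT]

Gen: 1                        
██████·██·█·█···███···        
██·███·············█··        
████····█····█··█·····        
··████········█·····█·        
···█··█··█····█·█·····        
···█·█···████··██··██·        
···█····█·····█······█        
·······█···██·█···█·█·        
··██·····███····██····        
··██·····██···████····        
····██·█···█████··█···        
···········██·████····        
                              
                              


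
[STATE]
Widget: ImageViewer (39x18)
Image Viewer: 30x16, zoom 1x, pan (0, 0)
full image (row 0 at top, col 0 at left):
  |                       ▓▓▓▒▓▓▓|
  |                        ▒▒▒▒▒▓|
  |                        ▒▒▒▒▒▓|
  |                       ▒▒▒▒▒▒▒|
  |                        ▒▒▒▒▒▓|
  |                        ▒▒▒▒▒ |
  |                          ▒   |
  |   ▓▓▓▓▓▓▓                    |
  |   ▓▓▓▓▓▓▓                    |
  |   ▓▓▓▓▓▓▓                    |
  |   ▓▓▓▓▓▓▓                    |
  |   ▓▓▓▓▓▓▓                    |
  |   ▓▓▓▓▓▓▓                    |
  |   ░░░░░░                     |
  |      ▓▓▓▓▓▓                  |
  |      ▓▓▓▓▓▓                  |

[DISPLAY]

                       ▓▓▓▒▓▓▓         
                        ▒▒▒▒▒▓         
                        ▒▒▒▒▒▓         
                       ▒▒▒▒▒▒▒         
                        ▒▒▒▒▒▓         
                        ▒▒▒▒▒          
                          ▒            
   ▓▓▓▓▓▓▓                             
   ▓▓▓▓▓▓▓                             
   ▓▓▓▓▓▓▓                             
   ▓▓▓▓▓▓▓                             
   ▓▓▓▓▓▓▓                             
   ▓▓▓▓▓▓▓                             
   ░░░░░░                              
      ▓▓▓▓▓▓                           
      ▓▓▓▓▓▓                           
                                       
                                       


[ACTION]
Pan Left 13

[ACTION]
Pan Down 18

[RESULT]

                                       
                                       
                                       
                                       
                                       
                                       
                                       
                                       
                                       
                                       
                                       
                                       
                                       
                                       
                                       
                                       
                                       
                                       
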